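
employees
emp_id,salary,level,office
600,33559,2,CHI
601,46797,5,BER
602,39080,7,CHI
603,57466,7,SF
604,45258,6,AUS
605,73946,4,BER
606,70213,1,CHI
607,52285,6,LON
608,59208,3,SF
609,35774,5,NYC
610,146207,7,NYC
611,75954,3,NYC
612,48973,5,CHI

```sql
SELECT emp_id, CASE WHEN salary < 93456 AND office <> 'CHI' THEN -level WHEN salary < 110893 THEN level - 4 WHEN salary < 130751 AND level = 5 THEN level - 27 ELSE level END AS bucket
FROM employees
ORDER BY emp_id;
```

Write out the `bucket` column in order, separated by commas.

emp_id=600: salary < 110893 → -2
emp_id=601: salary < 93456 AND office <> 'CHI' → -5
emp_id=602: salary < 110893 → 3
emp_id=603: salary < 93456 AND office <> 'CHI' → -7
emp_id=604: salary < 93456 AND office <> 'CHI' → -6
emp_id=605: salary < 93456 AND office <> 'CHI' → -4
emp_id=606: salary < 110893 → -3
emp_id=607: salary < 93456 AND office <> 'CHI' → -6
emp_id=608: salary < 93456 AND office <> 'CHI' → -3
emp_id=609: salary < 93456 AND office <> 'CHI' → -5
emp_id=610: ELSE → 7
emp_id=611: salary < 93456 AND office <> 'CHI' → -3
emp_id=612: salary < 110893 → 1

-2, -5, 3, -7, -6, -4, -3, -6, -3, -5, 7, -3, 1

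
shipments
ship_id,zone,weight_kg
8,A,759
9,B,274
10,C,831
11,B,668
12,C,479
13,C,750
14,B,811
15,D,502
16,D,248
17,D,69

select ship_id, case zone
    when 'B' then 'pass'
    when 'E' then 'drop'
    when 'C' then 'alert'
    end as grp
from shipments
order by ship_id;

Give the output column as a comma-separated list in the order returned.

NULL, pass, alert, pass, alert, alert, pass, NULL, NULL, NULL

ship_id=8: (no match → NULL) → NULL
ship_id=9: zone='B' → pass
ship_id=10: zone='C' → alert
ship_id=11: zone='B' → pass
ship_id=12: zone='C' → alert
ship_id=13: zone='C' → alert
ship_id=14: zone='B' → pass
ship_id=15: (no match → NULL) → NULL
ship_id=16: (no match → NULL) → NULL
ship_id=17: (no match → NULL) → NULL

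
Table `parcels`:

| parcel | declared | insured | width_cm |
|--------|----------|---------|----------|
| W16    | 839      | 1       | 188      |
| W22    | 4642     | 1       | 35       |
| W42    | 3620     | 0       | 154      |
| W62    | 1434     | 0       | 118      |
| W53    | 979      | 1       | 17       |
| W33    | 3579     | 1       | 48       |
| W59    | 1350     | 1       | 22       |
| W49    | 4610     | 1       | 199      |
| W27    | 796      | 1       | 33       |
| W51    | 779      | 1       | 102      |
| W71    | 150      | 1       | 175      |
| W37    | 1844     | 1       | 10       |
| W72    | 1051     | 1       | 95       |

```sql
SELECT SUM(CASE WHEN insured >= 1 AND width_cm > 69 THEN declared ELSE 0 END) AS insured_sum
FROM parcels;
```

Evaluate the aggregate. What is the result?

7429

parcel=W16: ✓ → 839
parcel=W22: ✗
parcel=W42: ✗
parcel=W62: ✗
parcel=W53: ✗
parcel=W33: ✗
parcel=W59: ✗
parcel=W49: ✓ → 4610
parcel=W27: ✗
parcel=W51: ✓ → 779
parcel=W71: ✓ → 150
parcel=W37: ✗
parcel=W72: ✓ → 1051
insured_sum = 839 + 4610 + 779 + 150 + 1051 = 7429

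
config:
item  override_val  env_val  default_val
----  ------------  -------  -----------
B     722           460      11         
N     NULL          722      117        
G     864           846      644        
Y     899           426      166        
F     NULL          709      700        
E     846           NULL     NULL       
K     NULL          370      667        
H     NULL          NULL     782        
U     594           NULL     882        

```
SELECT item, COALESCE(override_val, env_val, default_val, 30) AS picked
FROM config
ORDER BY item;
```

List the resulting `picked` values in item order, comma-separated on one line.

item=B: override_val=722 → 722
item=E: override_val=846 → 846
item=F: override_val=NULL, env_val=709 → 709
item=G: override_val=864 → 864
item=H: override_val=NULL, env_val=NULL, default_val=782 → 782
item=K: override_val=NULL, env_val=370 → 370
item=N: override_val=NULL, env_val=722 → 722
item=U: override_val=594 → 594
item=Y: override_val=899 → 899

722, 846, 709, 864, 782, 370, 722, 594, 899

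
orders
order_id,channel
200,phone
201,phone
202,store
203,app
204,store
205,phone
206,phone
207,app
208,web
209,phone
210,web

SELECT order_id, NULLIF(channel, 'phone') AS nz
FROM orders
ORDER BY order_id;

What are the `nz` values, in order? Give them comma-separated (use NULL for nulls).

NULL, NULL, store, app, store, NULL, NULL, app, web, NULL, web

order_id=200: channel=phone vs phone: equal → NULL
order_id=201: channel=phone vs phone: equal → NULL
order_id=202: channel=store vs phone: differ → store
order_id=203: channel=app vs phone: differ → app
order_id=204: channel=store vs phone: differ → store
order_id=205: channel=phone vs phone: equal → NULL
order_id=206: channel=phone vs phone: equal → NULL
order_id=207: channel=app vs phone: differ → app
order_id=208: channel=web vs phone: differ → web
order_id=209: channel=phone vs phone: equal → NULL
order_id=210: channel=web vs phone: differ → web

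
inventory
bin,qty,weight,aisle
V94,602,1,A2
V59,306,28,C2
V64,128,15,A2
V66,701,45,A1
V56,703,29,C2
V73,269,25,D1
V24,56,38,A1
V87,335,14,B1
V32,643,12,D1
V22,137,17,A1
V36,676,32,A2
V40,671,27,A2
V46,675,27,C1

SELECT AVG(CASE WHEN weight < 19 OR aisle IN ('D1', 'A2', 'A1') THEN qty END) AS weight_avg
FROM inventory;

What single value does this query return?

bin=V94: ✓ → 602
bin=V59: ✗
bin=V64: ✓ → 128
bin=V66: ✓ → 701
bin=V56: ✗
bin=V73: ✓ → 269
bin=V24: ✓ → 56
bin=V87: ✓ → 335
bin=V32: ✓ → 643
bin=V22: ✓ → 137
bin=V36: ✓ → 676
bin=V40: ✓ → 671
bin=V46: ✗
weight_avg = (602 + 128 + 701 + 269 + 56 + 335 + 643 + 137 + 676 + 671) / 10 = 421.8

421.8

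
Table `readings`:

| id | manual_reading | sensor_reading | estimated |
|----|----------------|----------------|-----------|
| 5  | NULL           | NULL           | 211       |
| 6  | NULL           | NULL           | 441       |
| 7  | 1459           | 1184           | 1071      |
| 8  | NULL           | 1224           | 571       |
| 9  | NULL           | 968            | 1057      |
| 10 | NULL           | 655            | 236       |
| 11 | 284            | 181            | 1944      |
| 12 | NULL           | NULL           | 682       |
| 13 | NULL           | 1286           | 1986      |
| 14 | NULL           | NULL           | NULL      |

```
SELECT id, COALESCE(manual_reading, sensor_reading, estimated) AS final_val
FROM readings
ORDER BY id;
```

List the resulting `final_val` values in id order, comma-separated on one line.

id=5: manual_reading=NULL, sensor_reading=NULL, estimated=211 → 211
id=6: manual_reading=NULL, sensor_reading=NULL, estimated=441 → 441
id=7: manual_reading=1459 → 1459
id=8: manual_reading=NULL, sensor_reading=1224 → 1224
id=9: manual_reading=NULL, sensor_reading=968 → 968
id=10: manual_reading=NULL, sensor_reading=655 → 655
id=11: manual_reading=284 → 284
id=12: manual_reading=NULL, sensor_reading=NULL, estimated=682 → 682
id=13: manual_reading=NULL, sensor_reading=1286 → 1286
id=14: manual_reading=NULL, sensor_reading=NULL, estimated=NULL (all NULL) → NULL

211, 441, 1459, 1224, 968, 655, 284, 682, 1286, NULL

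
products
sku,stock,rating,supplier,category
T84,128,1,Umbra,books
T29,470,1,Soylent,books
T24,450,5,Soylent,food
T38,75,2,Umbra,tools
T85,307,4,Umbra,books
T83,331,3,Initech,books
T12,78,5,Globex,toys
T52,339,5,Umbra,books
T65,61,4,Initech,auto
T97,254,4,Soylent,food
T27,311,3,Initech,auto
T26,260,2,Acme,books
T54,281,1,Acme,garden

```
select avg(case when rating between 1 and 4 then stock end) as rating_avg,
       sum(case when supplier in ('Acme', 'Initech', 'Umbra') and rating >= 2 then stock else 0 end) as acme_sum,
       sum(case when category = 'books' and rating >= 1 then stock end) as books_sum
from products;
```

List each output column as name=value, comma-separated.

rating_avg=247.8, acme_sum=1684, books_sum=1835

[rating_avg: rating between 1 and 4]
sku=T84: ✓ → 128
sku=T29: ✓ → 470
sku=T24: ✗
sku=T38: ✓ → 75
sku=T85: ✓ → 307
sku=T83: ✓ → 331
sku=T12: ✗
sku=T52: ✗
sku=T65: ✓ → 61
sku=T97: ✓ → 254
sku=T27: ✓ → 311
sku=T26: ✓ → 260
sku=T54: ✓ → 281
rating_avg = (128 + 470 + 75 + 307 + 331 + 61 + 254 + 311 + 260 + 281) / 10 = 247.8
—
[acme_sum: supplier in ('Acme', 'Initech', 'Umbra') and rating >= 2]
sku=T84: ✗
sku=T29: ✗
sku=T24: ✗
sku=T38: ✓ → 75
sku=T85: ✓ → 307
sku=T83: ✓ → 331
sku=T12: ✗
sku=T52: ✓ → 339
sku=T65: ✓ → 61
sku=T97: ✗
sku=T27: ✓ → 311
sku=T26: ✓ → 260
sku=T54: ✗
acme_sum = 75 + 307 + 331 + 339 + 61 + 311 + 260 = 1684
—
[books_sum: category = 'books' and rating >= 1]
sku=T84: ✓ → 128
sku=T29: ✓ → 470
sku=T24: ✗
sku=T38: ✗
sku=T85: ✓ → 307
sku=T83: ✓ → 331
sku=T12: ✗
sku=T52: ✓ → 339
sku=T65: ✗
sku=T97: ✗
sku=T27: ✗
sku=T26: ✓ → 260
sku=T54: ✗
books_sum = 128 + 470 + 307 + 331 + 339 + 260 = 1835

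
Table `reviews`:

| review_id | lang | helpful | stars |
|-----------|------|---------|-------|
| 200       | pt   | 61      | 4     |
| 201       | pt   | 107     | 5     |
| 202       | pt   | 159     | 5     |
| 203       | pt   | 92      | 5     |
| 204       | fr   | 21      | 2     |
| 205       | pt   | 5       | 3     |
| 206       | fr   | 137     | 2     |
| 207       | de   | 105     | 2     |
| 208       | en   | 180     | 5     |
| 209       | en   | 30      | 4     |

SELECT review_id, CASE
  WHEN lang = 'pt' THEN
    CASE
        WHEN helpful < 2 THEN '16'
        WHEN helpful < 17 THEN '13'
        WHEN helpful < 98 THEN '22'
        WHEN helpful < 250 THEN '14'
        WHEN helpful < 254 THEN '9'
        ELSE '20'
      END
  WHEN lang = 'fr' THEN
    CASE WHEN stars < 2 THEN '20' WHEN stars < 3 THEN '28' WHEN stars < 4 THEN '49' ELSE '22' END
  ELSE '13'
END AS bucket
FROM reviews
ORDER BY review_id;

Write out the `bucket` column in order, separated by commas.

22, 14, 14, 22, 28, 13, 28, 13, 13, 13

review_id=200: lang='pt' → inner[helpful < 98] → 22
review_id=201: lang='pt' → inner[helpful < 250] → 14
review_id=202: lang='pt' → inner[helpful < 250] → 14
review_id=203: lang='pt' → inner[helpful < 98] → 22
review_id=204: lang='fr' → inner[stars < 3] → 28
review_id=205: lang='pt' → inner[helpful < 17] → 13
review_id=206: lang='fr' → inner[stars < 3] → 28
review_id=207: lang='de' → outer ELSE → 13
review_id=208: lang='en' → outer ELSE → 13
review_id=209: lang='en' → outer ELSE → 13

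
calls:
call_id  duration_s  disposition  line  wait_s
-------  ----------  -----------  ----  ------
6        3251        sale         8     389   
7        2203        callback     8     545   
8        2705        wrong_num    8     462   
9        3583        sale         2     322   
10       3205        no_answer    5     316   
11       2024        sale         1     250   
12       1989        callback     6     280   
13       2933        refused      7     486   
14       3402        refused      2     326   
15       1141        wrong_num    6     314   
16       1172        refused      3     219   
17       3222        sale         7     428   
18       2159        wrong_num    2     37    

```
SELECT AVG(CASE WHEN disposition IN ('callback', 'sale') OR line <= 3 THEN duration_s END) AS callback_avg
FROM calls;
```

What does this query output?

2556.1111111111

call_id=6: ✓ → 3251
call_id=7: ✓ → 2203
call_id=8: ✗
call_id=9: ✓ → 3583
call_id=10: ✗
call_id=11: ✓ → 2024
call_id=12: ✓ → 1989
call_id=13: ✗
call_id=14: ✓ → 3402
call_id=15: ✗
call_id=16: ✓ → 1172
call_id=17: ✓ → 3222
call_id=18: ✓ → 2159
callback_avg = (3251 + 2203 + 3583 + 2024 + 1989 + 3402 + 1172 + 3222 + 2159) / 9 = 2556.1111111111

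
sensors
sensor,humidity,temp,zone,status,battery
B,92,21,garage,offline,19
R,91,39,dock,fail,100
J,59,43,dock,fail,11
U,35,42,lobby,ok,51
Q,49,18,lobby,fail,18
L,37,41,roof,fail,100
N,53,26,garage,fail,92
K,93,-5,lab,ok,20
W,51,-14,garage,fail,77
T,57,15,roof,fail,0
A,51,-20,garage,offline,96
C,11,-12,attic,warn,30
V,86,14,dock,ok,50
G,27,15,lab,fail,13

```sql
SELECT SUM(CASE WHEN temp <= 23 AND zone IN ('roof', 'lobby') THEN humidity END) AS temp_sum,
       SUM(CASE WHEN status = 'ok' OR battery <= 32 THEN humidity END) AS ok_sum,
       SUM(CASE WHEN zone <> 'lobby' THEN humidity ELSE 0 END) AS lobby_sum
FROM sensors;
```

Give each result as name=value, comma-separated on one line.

[temp_sum: temp <= 23 AND zone IN ('roof', 'lobby')]
sensor=B: ✗
sensor=R: ✗
sensor=J: ✗
sensor=U: ✗
sensor=Q: ✓ → 49
sensor=L: ✗
sensor=N: ✗
sensor=K: ✗
sensor=W: ✗
sensor=T: ✓ → 57
sensor=A: ✗
sensor=C: ✗
sensor=V: ✗
sensor=G: ✗
temp_sum = 49 + 57 = 106
—
[ok_sum: status = 'ok' OR battery <= 32]
sensor=B: ✓ → 92
sensor=R: ✗
sensor=J: ✓ → 59
sensor=U: ✓ → 35
sensor=Q: ✓ → 49
sensor=L: ✗
sensor=N: ✗
sensor=K: ✓ → 93
sensor=W: ✗
sensor=T: ✓ → 57
sensor=A: ✗
sensor=C: ✓ → 11
sensor=V: ✓ → 86
sensor=G: ✓ → 27
ok_sum = 92 + 59 + 35 + 49 + 93 + 57 + 11 + 86 + 27 = 509
—
[lobby_sum: zone <> 'lobby']
sensor=B: ✓ → 92
sensor=R: ✓ → 91
sensor=J: ✓ → 59
sensor=U: ✗
sensor=Q: ✗
sensor=L: ✓ → 37
sensor=N: ✓ → 53
sensor=K: ✓ → 93
sensor=W: ✓ → 51
sensor=T: ✓ → 57
sensor=A: ✓ → 51
sensor=C: ✓ → 11
sensor=V: ✓ → 86
sensor=G: ✓ → 27
lobby_sum = 92 + 91 + 59 + 37 + 53 + 93 + 51 + 57 + 51 + 11 + 86 + 27 = 708

temp_sum=106, ok_sum=509, lobby_sum=708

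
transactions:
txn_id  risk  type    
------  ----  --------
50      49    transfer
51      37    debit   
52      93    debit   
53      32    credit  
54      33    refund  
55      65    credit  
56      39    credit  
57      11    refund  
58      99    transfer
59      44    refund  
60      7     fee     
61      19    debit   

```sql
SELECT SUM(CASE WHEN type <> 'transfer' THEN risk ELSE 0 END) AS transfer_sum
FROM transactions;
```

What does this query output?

380

txn_id=50: ✗
txn_id=51: ✓ → 37
txn_id=52: ✓ → 93
txn_id=53: ✓ → 32
txn_id=54: ✓ → 33
txn_id=55: ✓ → 65
txn_id=56: ✓ → 39
txn_id=57: ✓ → 11
txn_id=58: ✗
txn_id=59: ✓ → 44
txn_id=60: ✓ → 7
txn_id=61: ✓ → 19
transfer_sum = 37 + 93 + 32 + 33 + 65 + 39 + 11 + 44 + 7 + 19 = 380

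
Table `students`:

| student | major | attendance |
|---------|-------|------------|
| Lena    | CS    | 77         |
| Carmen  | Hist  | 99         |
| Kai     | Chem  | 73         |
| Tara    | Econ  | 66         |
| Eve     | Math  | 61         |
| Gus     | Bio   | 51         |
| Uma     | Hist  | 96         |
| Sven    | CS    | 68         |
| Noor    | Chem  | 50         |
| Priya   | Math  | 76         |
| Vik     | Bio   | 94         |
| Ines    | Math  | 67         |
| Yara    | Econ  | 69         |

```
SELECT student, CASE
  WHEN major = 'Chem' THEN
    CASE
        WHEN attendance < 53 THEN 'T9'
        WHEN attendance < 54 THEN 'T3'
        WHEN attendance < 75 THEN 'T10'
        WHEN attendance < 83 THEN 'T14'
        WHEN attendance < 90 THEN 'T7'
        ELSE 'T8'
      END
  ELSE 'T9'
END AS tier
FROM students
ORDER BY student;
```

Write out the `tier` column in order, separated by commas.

T9, T9, T9, T9, T10, T9, T9, T9, T9, T9, T9, T9, T9

student=Carmen: major='Hist' → outer ELSE → T9
student=Eve: major='Math' → outer ELSE → T9
student=Gus: major='Bio' → outer ELSE → T9
student=Ines: major='Math' → outer ELSE → T9
student=Kai: major='Chem' → inner[attendance < 75] → T10
student=Lena: major='CS' → outer ELSE → T9
student=Noor: major='Chem' → inner[attendance < 53] → T9
student=Priya: major='Math' → outer ELSE → T9
student=Sven: major='CS' → outer ELSE → T9
student=Tara: major='Econ' → outer ELSE → T9
student=Uma: major='Hist' → outer ELSE → T9
student=Vik: major='Bio' → outer ELSE → T9
student=Yara: major='Econ' → outer ELSE → T9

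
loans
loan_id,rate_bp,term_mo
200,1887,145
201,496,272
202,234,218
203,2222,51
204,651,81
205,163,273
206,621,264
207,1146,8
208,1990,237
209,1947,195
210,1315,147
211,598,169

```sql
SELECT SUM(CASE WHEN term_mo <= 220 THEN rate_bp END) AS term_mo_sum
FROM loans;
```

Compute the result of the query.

loan_id=200: ✓ → 1887
loan_id=201: ✗
loan_id=202: ✓ → 234
loan_id=203: ✓ → 2222
loan_id=204: ✓ → 651
loan_id=205: ✗
loan_id=206: ✗
loan_id=207: ✓ → 1146
loan_id=208: ✗
loan_id=209: ✓ → 1947
loan_id=210: ✓ → 1315
loan_id=211: ✓ → 598
term_mo_sum = 1887 + 234 + 2222 + 651 + 1146 + 1947 + 1315 + 598 = 10000

10000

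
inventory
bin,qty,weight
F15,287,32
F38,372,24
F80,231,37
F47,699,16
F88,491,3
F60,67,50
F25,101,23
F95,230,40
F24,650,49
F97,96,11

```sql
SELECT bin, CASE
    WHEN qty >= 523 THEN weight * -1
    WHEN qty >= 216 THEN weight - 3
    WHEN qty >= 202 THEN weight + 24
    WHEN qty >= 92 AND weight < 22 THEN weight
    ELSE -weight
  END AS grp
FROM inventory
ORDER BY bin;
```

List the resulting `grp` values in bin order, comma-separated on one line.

29, -49, -23, 21, -16, -50, 34, 0, 37, 11

bin=F15: qty >= 216 → 29
bin=F24: qty >= 523 → -49
bin=F25: ELSE → -23
bin=F38: qty >= 216 → 21
bin=F47: qty >= 523 → -16
bin=F60: ELSE → -50
bin=F80: qty >= 216 → 34
bin=F88: qty >= 216 → 0
bin=F95: qty >= 216 → 37
bin=F97: qty >= 92 AND weight < 22 → 11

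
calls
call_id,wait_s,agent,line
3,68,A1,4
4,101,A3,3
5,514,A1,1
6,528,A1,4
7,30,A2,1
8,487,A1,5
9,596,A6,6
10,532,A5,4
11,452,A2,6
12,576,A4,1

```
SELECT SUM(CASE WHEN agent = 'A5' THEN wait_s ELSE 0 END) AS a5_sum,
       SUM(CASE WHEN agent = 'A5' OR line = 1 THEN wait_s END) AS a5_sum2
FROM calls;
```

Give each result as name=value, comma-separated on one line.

[a5_sum: agent = 'A5']
call_id=3: ✗
call_id=4: ✗
call_id=5: ✗
call_id=6: ✗
call_id=7: ✗
call_id=8: ✗
call_id=9: ✗
call_id=10: ✓ → 532
call_id=11: ✗
call_id=12: ✗
a5_sum = 532
—
[a5_sum2: agent = 'A5' OR line = 1]
call_id=3: ✗
call_id=4: ✗
call_id=5: ✓ → 514
call_id=6: ✗
call_id=7: ✓ → 30
call_id=8: ✗
call_id=9: ✗
call_id=10: ✓ → 532
call_id=11: ✗
call_id=12: ✓ → 576
a5_sum2 = 514 + 30 + 532 + 576 = 1652

a5_sum=532, a5_sum2=1652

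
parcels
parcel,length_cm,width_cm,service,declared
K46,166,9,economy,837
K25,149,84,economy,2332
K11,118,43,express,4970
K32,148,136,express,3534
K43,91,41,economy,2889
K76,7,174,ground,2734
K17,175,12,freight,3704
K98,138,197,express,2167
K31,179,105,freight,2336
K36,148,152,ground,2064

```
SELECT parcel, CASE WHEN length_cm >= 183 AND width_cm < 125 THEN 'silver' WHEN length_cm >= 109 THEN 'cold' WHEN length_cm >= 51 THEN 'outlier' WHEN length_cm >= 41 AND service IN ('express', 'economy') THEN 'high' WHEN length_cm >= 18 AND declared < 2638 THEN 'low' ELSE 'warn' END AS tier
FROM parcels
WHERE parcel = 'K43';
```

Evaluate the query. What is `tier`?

parcel = K43: length_cm=91, width_cm=41, service=economy, declared=2889.
length_cm >= 183 AND width_cm < 125 → false
length_cm >= 109 → false
length_cm >= 51 → true → outlier

outlier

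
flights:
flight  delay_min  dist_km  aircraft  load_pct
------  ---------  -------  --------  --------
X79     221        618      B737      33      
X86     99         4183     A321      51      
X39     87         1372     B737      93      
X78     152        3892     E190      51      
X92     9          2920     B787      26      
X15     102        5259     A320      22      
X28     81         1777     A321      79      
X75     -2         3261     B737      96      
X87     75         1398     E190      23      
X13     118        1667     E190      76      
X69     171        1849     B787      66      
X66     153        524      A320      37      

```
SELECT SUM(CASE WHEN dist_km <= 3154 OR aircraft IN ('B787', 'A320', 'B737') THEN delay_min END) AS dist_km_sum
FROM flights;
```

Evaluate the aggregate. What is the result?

1015

flight=X79: ✓ → 221
flight=X86: ✗
flight=X39: ✓ → 87
flight=X78: ✗
flight=X92: ✓ → 9
flight=X15: ✓ → 102
flight=X28: ✓ → 81
flight=X75: ✓ → -2
flight=X87: ✓ → 75
flight=X13: ✓ → 118
flight=X69: ✓ → 171
flight=X66: ✓ → 153
dist_km_sum = 221 + 87 + 9 + 102 + 81 + -2 + 75 + 118 + 171 + 153 = 1015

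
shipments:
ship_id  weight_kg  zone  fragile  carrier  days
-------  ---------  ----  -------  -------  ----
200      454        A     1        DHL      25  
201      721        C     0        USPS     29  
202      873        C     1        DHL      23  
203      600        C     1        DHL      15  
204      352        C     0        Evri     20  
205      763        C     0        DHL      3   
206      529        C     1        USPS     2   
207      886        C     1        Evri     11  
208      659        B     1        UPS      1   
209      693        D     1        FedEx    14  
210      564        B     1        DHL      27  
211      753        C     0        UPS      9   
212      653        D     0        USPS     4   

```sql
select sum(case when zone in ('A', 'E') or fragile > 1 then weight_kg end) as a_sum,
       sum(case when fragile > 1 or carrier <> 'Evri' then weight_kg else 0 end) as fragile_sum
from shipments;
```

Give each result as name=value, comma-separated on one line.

[a_sum: zone in ('A', 'E') or fragile > 1]
ship_id=200: ✓ → 454
ship_id=201: ✗
ship_id=202: ✗
ship_id=203: ✗
ship_id=204: ✗
ship_id=205: ✗
ship_id=206: ✗
ship_id=207: ✗
ship_id=208: ✗
ship_id=209: ✗
ship_id=210: ✗
ship_id=211: ✗
ship_id=212: ✗
a_sum = 454
—
[fragile_sum: fragile > 1 or carrier <> 'Evri']
ship_id=200: ✓ → 454
ship_id=201: ✓ → 721
ship_id=202: ✓ → 873
ship_id=203: ✓ → 600
ship_id=204: ✗
ship_id=205: ✓ → 763
ship_id=206: ✓ → 529
ship_id=207: ✗
ship_id=208: ✓ → 659
ship_id=209: ✓ → 693
ship_id=210: ✓ → 564
ship_id=211: ✓ → 753
ship_id=212: ✓ → 653
fragile_sum = 454 + 721 + 873 + 600 + 763 + 529 + 659 + 693 + 564 + 753 + 653 = 7262

a_sum=454, fragile_sum=7262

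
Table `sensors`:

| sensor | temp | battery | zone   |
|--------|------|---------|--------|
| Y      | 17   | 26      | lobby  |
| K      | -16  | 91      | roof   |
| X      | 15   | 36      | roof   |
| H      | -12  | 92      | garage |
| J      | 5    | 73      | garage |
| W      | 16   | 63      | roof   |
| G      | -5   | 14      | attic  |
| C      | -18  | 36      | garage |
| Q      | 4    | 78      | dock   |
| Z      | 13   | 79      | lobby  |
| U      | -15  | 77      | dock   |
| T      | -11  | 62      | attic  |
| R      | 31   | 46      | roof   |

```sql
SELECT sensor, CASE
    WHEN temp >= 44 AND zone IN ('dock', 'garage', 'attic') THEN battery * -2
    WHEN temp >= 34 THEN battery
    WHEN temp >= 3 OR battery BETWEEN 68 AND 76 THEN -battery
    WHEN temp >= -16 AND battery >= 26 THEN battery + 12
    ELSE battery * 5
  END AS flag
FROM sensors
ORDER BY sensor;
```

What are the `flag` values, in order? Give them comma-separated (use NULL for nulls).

sensor=C: ELSE → 180
sensor=G: ELSE → 70
sensor=H: temp >= -16 AND battery >= 26 → 104
sensor=J: temp >= 3 OR battery BETWEEN 68 AND 76 → -73
sensor=K: temp >= -16 AND battery >= 26 → 103
sensor=Q: temp >= 3 OR battery BETWEEN 68 AND 76 → -78
sensor=R: temp >= 3 OR battery BETWEEN 68 AND 76 → -46
sensor=T: temp >= -16 AND battery >= 26 → 74
sensor=U: temp >= -16 AND battery >= 26 → 89
sensor=W: temp >= 3 OR battery BETWEEN 68 AND 76 → -63
sensor=X: temp >= 3 OR battery BETWEEN 68 AND 76 → -36
sensor=Y: temp >= 3 OR battery BETWEEN 68 AND 76 → -26
sensor=Z: temp >= 3 OR battery BETWEEN 68 AND 76 → -79

180, 70, 104, -73, 103, -78, -46, 74, 89, -63, -36, -26, -79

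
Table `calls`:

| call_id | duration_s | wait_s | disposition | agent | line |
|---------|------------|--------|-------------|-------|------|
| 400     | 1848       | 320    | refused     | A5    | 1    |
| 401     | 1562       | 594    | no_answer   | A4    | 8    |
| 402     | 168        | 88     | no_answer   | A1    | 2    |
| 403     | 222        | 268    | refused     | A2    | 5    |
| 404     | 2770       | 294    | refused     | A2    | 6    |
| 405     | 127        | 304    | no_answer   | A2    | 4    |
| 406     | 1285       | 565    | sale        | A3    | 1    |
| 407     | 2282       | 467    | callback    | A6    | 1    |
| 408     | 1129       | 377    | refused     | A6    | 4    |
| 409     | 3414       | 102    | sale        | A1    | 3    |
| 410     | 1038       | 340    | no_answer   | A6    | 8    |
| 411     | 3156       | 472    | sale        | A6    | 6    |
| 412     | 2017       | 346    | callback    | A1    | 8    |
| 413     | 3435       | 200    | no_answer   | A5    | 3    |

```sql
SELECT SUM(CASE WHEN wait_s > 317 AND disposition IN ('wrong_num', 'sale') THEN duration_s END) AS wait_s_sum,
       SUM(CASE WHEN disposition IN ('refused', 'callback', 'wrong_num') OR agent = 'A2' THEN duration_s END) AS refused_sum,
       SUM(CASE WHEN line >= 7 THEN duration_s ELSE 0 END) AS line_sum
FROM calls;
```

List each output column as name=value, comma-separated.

[wait_s_sum: wait_s > 317 AND disposition IN ('wrong_num', 'sale')]
call_id=400: ✗
call_id=401: ✗
call_id=402: ✗
call_id=403: ✗
call_id=404: ✗
call_id=405: ✗
call_id=406: ✓ → 1285
call_id=407: ✗
call_id=408: ✗
call_id=409: ✗
call_id=410: ✗
call_id=411: ✓ → 3156
call_id=412: ✗
call_id=413: ✗
wait_s_sum = 1285 + 3156 = 4441
—
[refused_sum: disposition IN ('refused', 'callback', 'wrong_num') OR agent = 'A2']
call_id=400: ✓ → 1848
call_id=401: ✗
call_id=402: ✗
call_id=403: ✓ → 222
call_id=404: ✓ → 2770
call_id=405: ✓ → 127
call_id=406: ✗
call_id=407: ✓ → 2282
call_id=408: ✓ → 1129
call_id=409: ✗
call_id=410: ✗
call_id=411: ✗
call_id=412: ✓ → 2017
call_id=413: ✗
refused_sum = 1848 + 222 + 2770 + 127 + 2282 + 1129 + 2017 = 10395
—
[line_sum: line >= 7]
call_id=400: ✗
call_id=401: ✓ → 1562
call_id=402: ✗
call_id=403: ✗
call_id=404: ✗
call_id=405: ✗
call_id=406: ✗
call_id=407: ✗
call_id=408: ✗
call_id=409: ✗
call_id=410: ✓ → 1038
call_id=411: ✗
call_id=412: ✓ → 2017
call_id=413: ✗
line_sum = 1562 + 1038 + 2017 = 4617

wait_s_sum=4441, refused_sum=10395, line_sum=4617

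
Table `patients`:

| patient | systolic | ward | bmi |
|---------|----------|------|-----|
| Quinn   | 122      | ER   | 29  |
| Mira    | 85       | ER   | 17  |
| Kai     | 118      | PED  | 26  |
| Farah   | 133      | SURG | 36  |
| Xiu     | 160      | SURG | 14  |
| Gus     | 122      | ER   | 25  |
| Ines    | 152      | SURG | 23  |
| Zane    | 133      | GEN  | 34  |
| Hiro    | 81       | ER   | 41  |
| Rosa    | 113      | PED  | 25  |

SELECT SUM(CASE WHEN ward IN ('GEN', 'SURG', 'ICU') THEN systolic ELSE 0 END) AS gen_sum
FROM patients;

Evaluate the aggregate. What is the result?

578

patient=Quinn: ✗
patient=Mira: ✗
patient=Kai: ✗
patient=Farah: ✓ → 133
patient=Xiu: ✓ → 160
patient=Gus: ✗
patient=Ines: ✓ → 152
patient=Zane: ✓ → 133
patient=Hiro: ✗
patient=Rosa: ✗
gen_sum = 133 + 160 + 152 + 133 = 578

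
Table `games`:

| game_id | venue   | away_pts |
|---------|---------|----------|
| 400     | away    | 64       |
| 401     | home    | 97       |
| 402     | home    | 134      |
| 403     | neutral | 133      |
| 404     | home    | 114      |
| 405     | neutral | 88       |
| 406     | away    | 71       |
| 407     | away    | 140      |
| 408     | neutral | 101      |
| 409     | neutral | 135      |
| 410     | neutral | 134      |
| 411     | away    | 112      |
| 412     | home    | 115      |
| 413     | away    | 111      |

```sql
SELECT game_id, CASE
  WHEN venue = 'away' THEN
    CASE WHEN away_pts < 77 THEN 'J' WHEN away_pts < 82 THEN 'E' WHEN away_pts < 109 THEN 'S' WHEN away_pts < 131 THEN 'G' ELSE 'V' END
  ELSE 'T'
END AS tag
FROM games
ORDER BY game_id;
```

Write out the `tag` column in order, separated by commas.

J, T, T, T, T, T, J, V, T, T, T, G, T, G

game_id=400: venue='away' → inner[away_pts < 77] → J
game_id=401: venue='home' → outer ELSE → T
game_id=402: venue='home' → outer ELSE → T
game_id=403: venue='neutral' → outer ELSE → T
game_id=404: venue='home' → outer ELSE → T
game_id=405: venue='neutral' → outer ELSE → T
game_id=406: venue='away' → inner[away_pts < 77] → J
game_id=407: venue='away' → inner[ELSE] → V
game_id=408: venue='neutral' → outer ELSE → T
game_id=409: venue='neutral' → outer ELSE → T
game_id=410: venue='neutral' → outer ELSE → T
game_id=411: venue='away' → inner[away_pts < 131] → G
game_id=412: venue='home' → outer ELSE → T
game_id=413: venue='away' → inner[away_pts < 131] → G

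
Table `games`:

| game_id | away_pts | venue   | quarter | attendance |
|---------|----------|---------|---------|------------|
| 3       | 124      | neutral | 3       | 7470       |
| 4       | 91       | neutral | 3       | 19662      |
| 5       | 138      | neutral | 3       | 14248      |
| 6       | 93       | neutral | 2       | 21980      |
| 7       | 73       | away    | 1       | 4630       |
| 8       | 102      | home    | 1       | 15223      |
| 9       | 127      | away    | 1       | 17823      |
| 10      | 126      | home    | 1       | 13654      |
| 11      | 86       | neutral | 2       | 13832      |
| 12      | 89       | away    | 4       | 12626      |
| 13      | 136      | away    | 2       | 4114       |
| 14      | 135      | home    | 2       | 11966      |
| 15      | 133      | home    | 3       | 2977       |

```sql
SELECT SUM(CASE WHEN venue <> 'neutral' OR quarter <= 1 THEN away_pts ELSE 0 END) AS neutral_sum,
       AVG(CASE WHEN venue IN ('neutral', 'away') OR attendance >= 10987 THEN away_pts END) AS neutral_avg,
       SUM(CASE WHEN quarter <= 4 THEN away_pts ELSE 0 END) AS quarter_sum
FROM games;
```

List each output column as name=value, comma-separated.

[neutral_sum: venue <> 'neutral' OR quarter <= 1]
game_id=3: ✗
game_id=4: ✗
game_id=5: ✗
game_id=6: ✗
game_id=7: ✓ → 73
game_id=8: ✓ → 102
game_id=9: ✓ → 127
game_id=10: ✓ → 126
game_id=11: ✗
game_id=12: ✓ → 89
game_id=13: ✓ → 136
game_id=14: ✓ → 135
game_id=15: ✓ → 133
neutral_sum = 73 + 102 + 127 + 126 + 89 + 136 + 135 + 133 = 921
—
[neutral_avg: venue IN ('neutral', 'away') OR attendance >= 10987]
game_id=3: ✓ → 124
game_id=4: ✓ → 91
game_id=5: ✓ → 138
game_id=6: ✓ → 93
game_id=7: ✓ → 73
game_id=8: ✓ → 102
game_id=9: ✓ → 127
game_id=10: ✓ → 126
game_id=11: ✓ → 86
game_id=12: ✓ → 89
game_id=13: ✓ → 136
game_id=14: ✓ → 135
game_id=15: ✗
neutral_avg = (124 + 91 + 138 + 93 + 73 + 102 + 127 + 126 + 86 + 89 + 136 + 135) / 12 = 110
—
[quarter_sum: quarter <= 4]
game_id=3: ✓ → 124
game_id=4: ✓ → 91
game_id=5: ✓ → 138
game_id=6: ✓ → 93
game_id=7: ✓ → 73
game_id=8: ✓ → 102
game_id=9: ✓ → 127
game_id=10: ✓ → 126
game_id=11: ✓ → 86
game_id=12: ✓ → 89
game_id=13: ✓ → 136
game_id=14: ✓ → 135
game_id=15: ✓ → 133
quarter_sum = 124 + 91 + 138 + 93 + 73 + 102 + 127 + 126 + 86 + 89 + 136 + 135 + 133 = 1453

neutral_sum=921, neutral_avg=110, quarter_sum=1453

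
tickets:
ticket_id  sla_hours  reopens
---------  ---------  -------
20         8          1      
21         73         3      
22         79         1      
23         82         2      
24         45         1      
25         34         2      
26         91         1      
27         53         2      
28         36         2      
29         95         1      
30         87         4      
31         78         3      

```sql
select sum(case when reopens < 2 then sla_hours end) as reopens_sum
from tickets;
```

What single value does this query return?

ticket_id=20: ✓ → 8
ticket_id=21: ✗
ticket_id=22: ✓ → 79
ticket_id=23: ✗
ticket_id=24: ✓ → 45
ticket_id=25: ✗
ticket_id=26: ✓ → 91
ticket_id=27: ✗
ticket_id=28: ✗
ticket_id=29: ✓ → 95
ticket_id=30: ✗
ticket_id=31: ✗
reopens_sum = 8 + 79 + 45 + 91 + 95 = 318

318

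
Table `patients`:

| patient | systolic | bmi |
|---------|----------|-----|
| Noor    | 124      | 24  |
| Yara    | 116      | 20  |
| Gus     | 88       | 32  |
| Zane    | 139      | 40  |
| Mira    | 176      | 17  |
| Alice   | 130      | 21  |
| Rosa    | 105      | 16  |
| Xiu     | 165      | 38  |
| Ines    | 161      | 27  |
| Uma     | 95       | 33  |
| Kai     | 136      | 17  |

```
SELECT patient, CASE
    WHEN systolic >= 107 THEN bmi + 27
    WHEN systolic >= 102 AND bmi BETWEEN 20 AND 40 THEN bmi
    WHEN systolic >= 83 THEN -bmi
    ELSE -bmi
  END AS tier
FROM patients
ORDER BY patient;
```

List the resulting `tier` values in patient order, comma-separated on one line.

patient=Alice: systolic >= 107 → 48
patient=Gus: systolic >= 83 → -32
patient=Ines: systolic >= 107 → 54
patient=Kai: systolic >= 107 → 44
patient=Mira: systolic >= 107 → 44
patient=Noor: systolic >= 107 → 51
patient=Rosa: systolic >= 83 → -16
patient=Uma: systolic >= 83 → -33
patient=Xiu: systolic >= 107 → 65
patient=Yara: systolic >= 107 → 47
patient=Zane: systolic >= 107 → 67

48, -32, 54, 44, 44, 51, -16, -33, 65, 47, 67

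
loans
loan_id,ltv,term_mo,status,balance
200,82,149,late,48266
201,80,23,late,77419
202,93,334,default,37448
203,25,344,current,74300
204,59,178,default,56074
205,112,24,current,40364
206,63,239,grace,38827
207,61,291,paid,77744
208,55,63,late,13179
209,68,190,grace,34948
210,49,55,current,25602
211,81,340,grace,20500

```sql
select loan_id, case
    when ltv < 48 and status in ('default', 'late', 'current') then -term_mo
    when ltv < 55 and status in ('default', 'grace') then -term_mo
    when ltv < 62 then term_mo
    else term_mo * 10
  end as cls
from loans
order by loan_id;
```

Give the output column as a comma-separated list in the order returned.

1490, 230, 3340, -344, 178, 240, 2390, 291, 63, 1900, 55, 3400

loan_id=200: ELSE → 1490
loan_id=201: ELSE → 230
loan_id=202: ELSE → 3340
loan_id=203: ltv < 48 and status in ('default', 'late', 'current') → -344
loan_id=204: ltv < 62 → 178
loan_id=205: ELSE → 240
loan_id=206: ELSE → 2390
loan_id=207: ltv < 62 → 291
loan_id=208: ltv < 62 → 63
loan_id=209: ELSE → 1900
loan_id=210: ltv < 62 → 55
loan_id=211: ELSE → 3400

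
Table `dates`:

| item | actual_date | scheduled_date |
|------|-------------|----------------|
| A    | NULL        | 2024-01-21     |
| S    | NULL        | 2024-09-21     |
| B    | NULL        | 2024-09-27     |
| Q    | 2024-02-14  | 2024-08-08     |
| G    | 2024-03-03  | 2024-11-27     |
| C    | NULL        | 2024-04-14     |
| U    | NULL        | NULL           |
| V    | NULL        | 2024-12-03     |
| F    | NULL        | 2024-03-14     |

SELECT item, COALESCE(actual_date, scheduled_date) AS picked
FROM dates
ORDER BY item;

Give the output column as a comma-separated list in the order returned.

item=A: actual_date=NULL, scheduled_date=2024-01-21 → 2024-01-21
item=B: actual_date=NULL, scheduled_date=2024-09-27 → 2024-09-27
item=C: actual_date=NULL, scheduled_date=2024-04-14 → 2024-04-14
item=F: actual_date=NULL, scheduled_date=2024-03-14 → 2024-03-14
item=G: actual_date=2024-03-03 → 2024-03-03
item=Q: actual_date=2024-02-14 → 2024-02-14
item=S: actual_date=NULL, scheduled_date=2024-09-21 → 2024-09-21
item=U: actual_date=NULL, scheduled_date=NULL (all NULL) → NULL
item=V: actual_date=NULL, scheduled_date=2024-12-03 → 2024-12-03

2024-01-21, 2024-09-27, 2024-04-14, 2024-03-14, 2024-03-03, 2024-02-14, 2024-09-21, NULL, 2024-12-03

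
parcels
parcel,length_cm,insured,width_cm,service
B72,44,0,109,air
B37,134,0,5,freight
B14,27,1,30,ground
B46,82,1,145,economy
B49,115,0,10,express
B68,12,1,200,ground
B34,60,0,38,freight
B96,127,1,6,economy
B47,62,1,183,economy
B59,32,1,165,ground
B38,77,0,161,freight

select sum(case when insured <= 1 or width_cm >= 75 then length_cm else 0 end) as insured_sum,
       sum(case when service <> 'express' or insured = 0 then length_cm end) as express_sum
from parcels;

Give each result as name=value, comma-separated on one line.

insured_sum=772, express_sum=772

[insured_sum: insured <= 1 or width_cm >= 75]
parcel=B72: ✓ → 44
parcel=B37: ✓ → 134
parcel=B14: ✓ → 27
parcel=B46: ✓ → 82
parcel=B49: ✓ → 115
parcel=B68: ✓ → 12
parcel=B34: ✓ → 60
parcel=B96: ✓ → 127
parcel=B47: ✓ → 62
parcel=B59: ✓ → 32
parcel=B38: ✓ → 77
insured_sum = 44 + 134 + 27 + 82 + 115 + 12 + 60 + 127 + 62 + 32 + 77 = 772
—
[express_sum: service <> 'express' or insured = 0]
parcel=B72: ✓ → 44
parcel=B37: ✓ → 134
parcel=B14: ✓ → 27
parcel=B46: ✓ → 82
parcel=B49: ✓ → 115
parcel=B68: ✓ → 12
parcel=B34: ✓ → 60
parcel=B96: ✓ → 127
parcel=B47: ✓ → 62
parcel=B59: ✓ → 32
parcel=B38: ✓ → 77
express_sum = 44 + 134 + 27 + 82 + 115 + 12 + 60 + 127 + 62 + 32 + 77 = 772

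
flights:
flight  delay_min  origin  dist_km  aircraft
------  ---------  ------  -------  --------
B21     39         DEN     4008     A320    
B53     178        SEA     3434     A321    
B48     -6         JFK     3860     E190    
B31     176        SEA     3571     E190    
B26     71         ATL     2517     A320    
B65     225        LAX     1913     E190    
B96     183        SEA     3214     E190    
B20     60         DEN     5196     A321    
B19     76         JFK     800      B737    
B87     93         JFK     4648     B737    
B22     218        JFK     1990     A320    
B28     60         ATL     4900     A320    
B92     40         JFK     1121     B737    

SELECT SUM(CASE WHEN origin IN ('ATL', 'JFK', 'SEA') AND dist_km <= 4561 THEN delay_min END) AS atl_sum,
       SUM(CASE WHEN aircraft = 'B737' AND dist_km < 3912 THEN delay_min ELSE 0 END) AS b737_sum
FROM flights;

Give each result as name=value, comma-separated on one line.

[atl_sum: origin IN ('ATL', 'JFK', 'SEA') AND dist_km <= 4561]
flight=B21: ✗
flight=B53: ✓ → 178
flight=B48: ✓ → -6
flight=B31: ✓ → 176
flight=B26: ✓ → 71
flight=B65: ✗
flight=B96: ✓ → 183
flight=B20: ✗
flight=B19: ✓ → 76
flight=B87: ✗
flight=B22: ✓ → 218
flight=B28: ✗
flight=B92: ✓ → 40
atl_sum = 178 + -6 + 176 + 71 + 183 + 76 + 218 + 40 = 936
—
[b737_sum: aircraft = 'B737' AND dist_km < 3912]
flight=B21: ✗
flight=B53: ✗
flight=B48: ✗
flight=B31: ✗
flight=B26: ✗
flight=B65: ✗
flight=B96: ✗
flight=B20: ✗
flight=B19: ✓ → 76
flight=B87: ✗
flight=B22: ✗
flight=B28: ✗
flight=B92: ✓ → 40
b737_sum = 76 + 40 = 116

atl_sum=936, b737_sum=116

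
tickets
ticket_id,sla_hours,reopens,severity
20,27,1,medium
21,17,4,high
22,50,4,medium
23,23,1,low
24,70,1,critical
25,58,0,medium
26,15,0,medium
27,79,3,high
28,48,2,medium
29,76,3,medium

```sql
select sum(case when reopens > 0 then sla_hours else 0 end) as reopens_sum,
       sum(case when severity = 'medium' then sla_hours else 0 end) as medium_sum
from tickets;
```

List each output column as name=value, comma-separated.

[reopens_sum: reopens > 0]
ticket_id=20: ✓ → 27
ticket_id=21: ✓ → 17
ticket_id=22: ✓ → 50
ticket_id=23: ✓ → 23
ticket_id=24: ✓ → 70
ticket_id=25: ✗
ticket_id=26: ✗
ticket_id=27: ✓ → 79
ticket_id=28: ✓ → 48
ticket_id=29: ✓ → 76
reopens_sum = 27 + 17 + 50 + 23 + 70 + 79 + 48 + 76 = 390
—
[medium_sum: severity = 'medium']
ticket_id=20: ✓ → 27
ticket_id=21: ✗
ticket_id=22: ✓ → 50
ticket_id=23: ✗
ticket_id=24: ✗
ticket_id=25: ✓ → 58
ticket_id=26: ✓ → 15
ticket_id=27: ✗
ticket_id=28: ✓ → 48
ticket_id=29: ✓ → 76
medium_sum = 27 + 50 + 58 + 15 + 48 + 76 = 274

reopens_sum=390, medium_sum=274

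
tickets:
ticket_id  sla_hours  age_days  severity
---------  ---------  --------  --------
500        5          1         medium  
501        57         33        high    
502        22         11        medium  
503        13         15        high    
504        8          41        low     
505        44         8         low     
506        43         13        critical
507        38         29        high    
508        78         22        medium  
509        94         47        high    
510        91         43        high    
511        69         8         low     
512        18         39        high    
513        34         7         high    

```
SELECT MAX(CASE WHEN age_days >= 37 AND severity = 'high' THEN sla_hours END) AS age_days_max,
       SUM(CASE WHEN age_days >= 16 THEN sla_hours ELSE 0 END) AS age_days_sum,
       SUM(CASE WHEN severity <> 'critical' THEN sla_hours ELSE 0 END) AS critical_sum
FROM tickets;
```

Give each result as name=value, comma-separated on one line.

[age_days_max: age_days >= 37 AND severity = 'high']
ticket_id=500: ✗
ticket_id=501: ✗
ticket_id=502: ✗
ticket_id=503: ✗
ticket_id=504: ✗
ticket_id=505: ✗
ticket_id=506: ✗
ticket_id=507: ✗
ticket_id=508: ✗
ticket_id=509: ✓ → 94
ticket_id=510: ✓ → 91
ticket_id=511: ✗
ticket_id=512: ✓ → 18
ticket_id=513: ✗
age_days_max = MAX(94, 91, 18) = 94
—
[age_days_sum: age_days >= 16]
ticket_id=500: ✗
ticket_id=501: ✓ → 57
ticket_id=502: ✗
ticket_id=503: ✗
ticket_id=504: ✓ → 8
ticket_id=505: ✗
ticket_id=506: ✗
ticket_id=507: ✓ → 38
ticket_id=508: ✓ → 78
ticket_id=509: ✓ → 94
ticket_id=510: ✓ → 91
ticket_id=511: ✗
ticket_id=512: ✓ → 18
ticket_id=513: ✗
age_days_sum = 57 + 8 + 38 + 78 + 94 + 91 + 18 = 384
—
[critical_sum: severity <> 'critical']
ticket_id=500: ✓ → 5
ticket_id=501: ✓ → 57
ticket_id=502: ✓ → 22
ticket_id=503: ✓ → 13
ticket_id=504: ✓ → 8
ticket_id=505: ✓ → 44
ticket_id=506: ✗
ticket_id=507: ✓ → 38
ticket_id=508: ✓ → 78
ticket_id=509: ✓ → 94
ticket_id=510: ✓ → 91
ticket_id=511: ✓ → 69
ticket_id=512: ✓ → 18
ticket_id=513: ✓ → 34
critical_sum = 5 + 57 + 22 + 13 + 8 + 44 + 38 + 78 + 94 + 91 + 69 + 18 + 34 = 571

age_days_max=94, age_days_sum=384, critical_sum=571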